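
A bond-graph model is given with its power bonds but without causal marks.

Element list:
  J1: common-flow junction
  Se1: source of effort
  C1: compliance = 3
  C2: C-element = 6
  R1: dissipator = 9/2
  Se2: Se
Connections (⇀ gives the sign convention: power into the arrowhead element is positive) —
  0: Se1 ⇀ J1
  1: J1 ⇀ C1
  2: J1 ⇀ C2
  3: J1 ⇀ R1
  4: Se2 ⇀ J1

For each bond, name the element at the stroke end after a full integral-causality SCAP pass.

#0 →J1  (Se1 (Se) sets effort on bond)
#4 →J1  (source Se2 imposes e)
#1 →J1  (C1 outputs effort q/C1)
#2 →J1  (prefer integral on C2)
#3 →R1  (closing 1-jn rule on J1)

bond 0 →J1
bond 1 →J1
bond 2 →J1
bond 3 →R1
bond 4 →J1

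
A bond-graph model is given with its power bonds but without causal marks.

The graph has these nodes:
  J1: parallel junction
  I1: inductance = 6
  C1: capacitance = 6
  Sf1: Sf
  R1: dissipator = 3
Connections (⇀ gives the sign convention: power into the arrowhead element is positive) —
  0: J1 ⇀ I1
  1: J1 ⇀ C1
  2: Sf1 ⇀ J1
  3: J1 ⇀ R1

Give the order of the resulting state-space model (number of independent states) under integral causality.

β2 |Sf1  (Sf1 (Sf) sets flow on bond)
β0 |I1  (I1: I, integral causality)
β1 |J1  (C1 integral (e out))
β3 |R1  (J1 effort already set via bond 1)

2  (C1, I1 all integral)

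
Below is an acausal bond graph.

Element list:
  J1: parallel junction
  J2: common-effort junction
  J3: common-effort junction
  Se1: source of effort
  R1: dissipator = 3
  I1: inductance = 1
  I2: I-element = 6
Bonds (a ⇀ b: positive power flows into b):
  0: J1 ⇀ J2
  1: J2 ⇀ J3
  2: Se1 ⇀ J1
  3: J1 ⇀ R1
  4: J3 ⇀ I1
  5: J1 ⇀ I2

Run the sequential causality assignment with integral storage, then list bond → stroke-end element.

#0 →J2
#1 →J3
#2 →J1
#3 →R1
#4 →I1
#5 →I2

bond 2 stroke at J1  (source Se1 imposes e)
bond 0 stroke at J2  (J1: bond 2 brought effort, rest push out)
bond 3 stroke at R1  (J1 effort already set via bond 2)
bond 5 stroke at I2  (J1: bond 2 brought effort, rest push out)
bond 1 stroke at J3  (J2: bond 0 brought effort, rest push out)
bond 4 stroke at I1  (J3: bond 1 brought effort, rest push out)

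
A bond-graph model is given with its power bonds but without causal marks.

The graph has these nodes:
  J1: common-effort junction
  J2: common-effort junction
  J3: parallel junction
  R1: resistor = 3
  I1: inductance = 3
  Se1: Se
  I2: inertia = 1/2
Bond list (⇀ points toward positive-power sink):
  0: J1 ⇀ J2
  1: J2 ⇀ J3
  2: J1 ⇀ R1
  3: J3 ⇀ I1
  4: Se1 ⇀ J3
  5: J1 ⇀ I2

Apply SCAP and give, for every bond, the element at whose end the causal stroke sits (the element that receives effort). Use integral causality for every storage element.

bond 4 |J3  (Se1 (Se) sets effort on bond)
bond 1 |J2  (J3: bond 4 brought effort, rest push out)
bond 3 |I1  (common-e at J3 fixed by 4)
bond 0 |J1  (0-jn J2 has e-setter on 1)
bond 2 |R1  (J1 effort already set via bond 0)
bond 5 |I2  (J1 effort already set via bond 0)

#0 stroke at J1
#1 stroke at J2
#2 stroke at R1
#3 stroke at I1
#4 stroke at J3
#5 stroke at I2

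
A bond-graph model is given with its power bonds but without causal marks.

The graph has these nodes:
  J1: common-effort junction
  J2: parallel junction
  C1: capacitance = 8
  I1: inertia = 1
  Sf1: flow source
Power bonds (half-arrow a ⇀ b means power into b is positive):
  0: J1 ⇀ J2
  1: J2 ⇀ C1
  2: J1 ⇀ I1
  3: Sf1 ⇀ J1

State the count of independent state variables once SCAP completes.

β3 stroke at Sf1  (Sf1 (Sf) sets flow on bond)
β1 stroke at J2  (prefer integral on C1)
β0 stroke at J1  (J2 effort already set via bond 1)
β2 stroke at I1  (J1 effort already set via bond 0)

2  (C1, I1 all integral)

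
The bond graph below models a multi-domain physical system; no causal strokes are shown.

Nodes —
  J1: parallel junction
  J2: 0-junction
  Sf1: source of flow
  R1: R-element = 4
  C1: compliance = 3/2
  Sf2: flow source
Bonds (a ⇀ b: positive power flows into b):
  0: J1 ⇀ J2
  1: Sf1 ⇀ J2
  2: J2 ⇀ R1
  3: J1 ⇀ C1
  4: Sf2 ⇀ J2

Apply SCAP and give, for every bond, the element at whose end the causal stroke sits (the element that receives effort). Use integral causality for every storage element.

b1 |Sf1  (Sf1: flow source, stroke at near end)
b4 |Sf2  (Sf2 fixes flow; stroke at Sf2)
b3 |J1  (prefer integral on C1)
b0 |J2  (J1 effort already set via bond 3)
b2 |R1  (0-jn J2 has e-setter on 0)

β0 stroke→J2
β1 stroke→Sf1
β2 stroke→R1
β3 stroke→J1
β4 stroke→Sf2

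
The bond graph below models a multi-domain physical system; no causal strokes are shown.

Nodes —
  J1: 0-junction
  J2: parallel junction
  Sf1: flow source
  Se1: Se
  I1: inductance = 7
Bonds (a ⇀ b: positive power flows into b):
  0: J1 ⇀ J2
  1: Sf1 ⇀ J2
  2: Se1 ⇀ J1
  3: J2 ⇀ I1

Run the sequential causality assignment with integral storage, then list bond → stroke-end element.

bond 0 stroke at J2
bond 1 stroke at Sf1
bond 2 stroke at J1
bond 3 stroke at I1

#1 stroke at Sf1  (Sf1 fixes flow; stroke at Sf1)
#2 stroke at J1  (source Se1 imposes e)
#0 stroke at J2  (J1 effort already set via bond 2)
#3 stroke at I1  (common-e at J2 fixed by 0)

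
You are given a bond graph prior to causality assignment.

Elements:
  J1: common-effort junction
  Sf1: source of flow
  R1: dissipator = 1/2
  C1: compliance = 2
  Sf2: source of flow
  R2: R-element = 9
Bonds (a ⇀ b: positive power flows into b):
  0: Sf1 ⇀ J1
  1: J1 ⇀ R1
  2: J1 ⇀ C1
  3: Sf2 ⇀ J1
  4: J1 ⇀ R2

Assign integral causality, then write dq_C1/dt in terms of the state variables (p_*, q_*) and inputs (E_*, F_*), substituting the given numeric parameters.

dq_C1/dt = F_Sf1 + F_Sf2 - 19*q_C1/18

#0 stroke→Sf1  (Sf1 fixes flow; stroke at Sf1)
#3 stroke→Sf2  (Sf2 (Sf) sets flow on bond)
#2 stroke→J1  (C1 integral (e out))
#1 stroke→R1  (J1: bond 2 brought effort, rest push out)
#4 stroke→R2  (0-jn J1 has e-setter on 2)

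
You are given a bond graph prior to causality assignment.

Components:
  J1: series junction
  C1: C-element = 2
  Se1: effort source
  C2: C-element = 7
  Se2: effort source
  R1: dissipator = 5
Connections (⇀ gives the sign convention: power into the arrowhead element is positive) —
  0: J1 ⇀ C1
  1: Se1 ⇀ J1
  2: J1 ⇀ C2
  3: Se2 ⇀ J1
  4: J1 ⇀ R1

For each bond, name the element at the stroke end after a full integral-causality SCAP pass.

#0 stroke at J1
#1 stroke at J1
#2 stroke at J1
#3 stroke at J1
#4 stroke at R1

b1 stroke at J1  (source Se1 imposes e)
b3 stroke at J1  (Se2 fixes effort; stroke away)
b0 stroke at J1  (C1 integral (e out))
b2 stroke at J1  (prefer integral on C2)
b4 stroke at R1  (J1: last free bond brings flow in)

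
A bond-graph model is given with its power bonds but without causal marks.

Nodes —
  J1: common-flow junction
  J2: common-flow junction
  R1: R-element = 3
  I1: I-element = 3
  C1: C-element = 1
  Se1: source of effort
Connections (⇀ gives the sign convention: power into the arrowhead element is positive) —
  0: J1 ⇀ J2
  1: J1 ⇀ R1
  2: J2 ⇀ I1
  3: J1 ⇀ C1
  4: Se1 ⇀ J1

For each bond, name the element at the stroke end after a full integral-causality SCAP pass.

#0 stroke→J2
#1 stroke→J1
#2 stroke→I1
#3 stroke→J1
#4 stroke→J1

#4 stroke at J1  (Se1 fixes effort; stroke away)
#2 stroke at I1  (I1 integral (f out))
#0 stroke at J2  (common-f at J2 fixed by 2)
#1 stroke at J1  (1-jn J1 has f-setter on 0)
#3 stroke at J1  (1-jn J1 has f-setter on 0)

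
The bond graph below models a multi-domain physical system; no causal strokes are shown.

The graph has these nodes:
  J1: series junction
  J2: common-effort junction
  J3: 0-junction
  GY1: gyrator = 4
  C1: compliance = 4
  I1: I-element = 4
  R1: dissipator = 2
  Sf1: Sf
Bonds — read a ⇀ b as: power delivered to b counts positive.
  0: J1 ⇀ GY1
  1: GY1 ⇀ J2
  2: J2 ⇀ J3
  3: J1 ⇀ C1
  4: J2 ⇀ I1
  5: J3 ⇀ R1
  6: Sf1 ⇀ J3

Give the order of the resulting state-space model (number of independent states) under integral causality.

2  (C1, I1 all integral)

bond 6 stroke at Sf1  (Sf1: flow source, stroke at near end)
bond 3 stroke at J1  (prefer integral on C1)
bond 0 stroke at GY1  (J1: last free bond brings flow in)
bond 1 stroke at GY1  (GY1 both-in/both-out from 0)
bond 4 stroke at I1  (I1 outputs flow p/I1)
bond 2 stroke at J2  (closing 0-jn rule on J2)
bond 5 stroke at J3  (closing 0-jn rule on J3)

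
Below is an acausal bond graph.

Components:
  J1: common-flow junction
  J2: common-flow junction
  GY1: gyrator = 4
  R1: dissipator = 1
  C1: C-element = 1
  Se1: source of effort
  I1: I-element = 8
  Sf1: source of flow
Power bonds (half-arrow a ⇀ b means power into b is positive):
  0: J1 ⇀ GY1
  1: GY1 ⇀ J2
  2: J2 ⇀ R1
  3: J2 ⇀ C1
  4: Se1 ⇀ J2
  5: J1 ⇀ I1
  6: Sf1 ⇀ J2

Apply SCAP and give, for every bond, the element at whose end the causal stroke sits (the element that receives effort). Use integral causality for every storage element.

#0 stroke at J1
#1 stroke at J2
#2 stroke at J2
#3 stroke at J2
#4 stroke at J2
#5 stroke at I1
#6 stroke at Sf1

bond 4 |J2  (Se1: effort source, stroke at far end)
bond 6 |Sf1  (Sf1 (Sf) sets flow on bond)
bond 1 |J2  (1-jn J2 has f-setter on 6)
bond 2 |J2  (common-f at J2 fixed by 6)
bond 3 |J2  (J2 flow already set via bond 6)
bond 0 |J1  (through GY1, causality inverts; strokes same side of GY1)
bond 5 |I1  (closing 1-jn rule on J1)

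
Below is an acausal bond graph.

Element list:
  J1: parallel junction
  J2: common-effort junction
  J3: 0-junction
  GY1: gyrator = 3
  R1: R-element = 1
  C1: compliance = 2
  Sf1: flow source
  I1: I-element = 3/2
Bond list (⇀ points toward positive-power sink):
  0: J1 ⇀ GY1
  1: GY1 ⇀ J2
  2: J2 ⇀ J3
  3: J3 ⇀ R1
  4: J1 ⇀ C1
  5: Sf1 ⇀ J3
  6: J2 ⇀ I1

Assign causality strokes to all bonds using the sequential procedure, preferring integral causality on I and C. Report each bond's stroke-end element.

b5 stroke at Sf1  (Sf1: flow source, stroke at near end)
b4 stroke at J1  (C1 integral (e out))
b0 stroke at GY1  (0-jn J1 has e-setter on 4)
b1 stroke at GY1  (through GY1, causality inverts; strokes same side of GY1)
b6 stroke at I1  (prefer integral on I1)
b2 stroke at J2  (closing 0-jn rule on J2)
b3 stroke at J3  (J3 needs exactly one e-in)

b0 |GY1
b1 |GY1
b2 |J2
b3 |J3
b4 |J1
b5 |Sf1
b6 |I1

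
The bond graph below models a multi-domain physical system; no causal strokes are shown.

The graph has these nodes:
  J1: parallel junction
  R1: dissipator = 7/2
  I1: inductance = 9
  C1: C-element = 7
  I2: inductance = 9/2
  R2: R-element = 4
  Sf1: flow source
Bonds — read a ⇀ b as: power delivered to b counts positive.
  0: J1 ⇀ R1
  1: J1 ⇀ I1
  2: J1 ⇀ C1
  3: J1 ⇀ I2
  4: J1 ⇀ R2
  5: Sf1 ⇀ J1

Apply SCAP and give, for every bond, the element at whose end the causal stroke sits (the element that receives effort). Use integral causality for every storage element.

bond 0 stroke→R1
bond 1 stroke→I1
bond 2 stroke→J1
bond 3 stroke→I2
bond 4 stroke→R2
bond 5 stroke→Sf1

#5 |Sf1  (source Sf1 imposes f)
#1 |I1  (I1 integral (f out))
#2 |J1  (C1 integral (e out))
#0 |R1  (J1 effort already set via bond 2)
#3 |I2  (J1 effort already set via bond 2)
#4 |R2  (J1 effort already set via bond 2)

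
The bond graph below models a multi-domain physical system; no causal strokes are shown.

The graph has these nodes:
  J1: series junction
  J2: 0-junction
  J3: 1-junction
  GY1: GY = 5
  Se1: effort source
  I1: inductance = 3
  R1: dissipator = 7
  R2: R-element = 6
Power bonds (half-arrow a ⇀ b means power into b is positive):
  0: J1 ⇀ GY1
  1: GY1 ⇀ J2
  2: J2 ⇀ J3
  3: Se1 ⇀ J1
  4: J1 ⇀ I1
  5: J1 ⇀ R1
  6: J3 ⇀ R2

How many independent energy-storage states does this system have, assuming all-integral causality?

1  (I1 all integral)

#3 |J1  (source Se1 imposes e)
#4 |I1  (prefer integral on I1)
#0 |J1  (common-f at J1 fixed by 4)
#5 |J1  (1-jn J1 has f-setter on 4)
#1 |J2  (through GY1, causality inverts; strokes same side of GY1)
#2 |J3  (J2: bond 1 brought effort, rest push out)
#6 |R2  (only one flow-in slot at J3)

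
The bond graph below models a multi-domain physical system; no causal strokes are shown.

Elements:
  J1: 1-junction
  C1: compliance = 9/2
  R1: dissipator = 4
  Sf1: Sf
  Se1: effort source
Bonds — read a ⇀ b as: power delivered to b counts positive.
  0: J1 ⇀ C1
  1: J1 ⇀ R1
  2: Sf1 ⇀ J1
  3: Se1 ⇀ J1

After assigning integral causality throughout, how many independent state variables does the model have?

bond 2 →Sf1  (Sf1: flow source, stroke at near end)
bond 3 →J1  (source Se1 imposes e)
bond 0 →J1  (common-f at J1 fixed by 2)
bond 1 →J1  (J1: bond 2 brought flow, rest push out)

1  (C1 all integral)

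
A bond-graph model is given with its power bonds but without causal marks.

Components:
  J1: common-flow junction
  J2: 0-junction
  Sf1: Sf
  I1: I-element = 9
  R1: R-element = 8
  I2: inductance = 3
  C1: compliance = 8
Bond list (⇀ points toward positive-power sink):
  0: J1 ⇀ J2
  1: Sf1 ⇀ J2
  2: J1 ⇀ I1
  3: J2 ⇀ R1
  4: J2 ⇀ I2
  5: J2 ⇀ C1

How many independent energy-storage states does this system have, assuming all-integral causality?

3  (C1, I1, I2 all integral)

b1 stroke at Sf1  (Sf1 fixes flow; stroke at Sf1)
b2 stroke at I1  (prefer integral on I1)
b0 stroke at J1  (J1 flow already set via bond 2)
b4 stroke at I2  (I2: I, integral causality)
b5 stroke at J2  (C1 outputs effort q/C1)
b3 stroke at R1  (common-e at J2 fixed by 5)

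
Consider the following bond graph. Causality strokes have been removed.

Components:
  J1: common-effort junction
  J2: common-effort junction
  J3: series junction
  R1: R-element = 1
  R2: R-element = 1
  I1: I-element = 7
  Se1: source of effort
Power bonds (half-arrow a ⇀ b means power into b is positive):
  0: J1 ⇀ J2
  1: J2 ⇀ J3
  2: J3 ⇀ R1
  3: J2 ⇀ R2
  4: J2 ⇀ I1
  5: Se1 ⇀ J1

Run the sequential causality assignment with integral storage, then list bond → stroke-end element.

b0 stroke at J2
b1 stroke at J3
b2 stroke at R1
b3 stroke at R2
b4 stroke at I1
b5 stroke at J1

b5 |J1  (Se1: effort source, stroke at far end)
b0 |J2  (J1: bond 5 brought effort, rest push out)
b1 |J3  (J2: bond 0 brought effort, rest push out)
b3 |R2  (J2 effort already set via bond 0)
b4 |I1  (J2 effort already set via bond 0)
b2 |R1  (J3: last free bond brings flow in)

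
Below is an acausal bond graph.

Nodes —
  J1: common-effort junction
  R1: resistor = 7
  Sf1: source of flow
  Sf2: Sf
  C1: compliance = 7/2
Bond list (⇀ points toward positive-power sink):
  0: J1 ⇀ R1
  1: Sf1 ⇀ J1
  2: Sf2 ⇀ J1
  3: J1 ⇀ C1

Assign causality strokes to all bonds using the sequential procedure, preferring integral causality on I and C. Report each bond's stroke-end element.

bond 0 →R1
bond 1 →Sf1
bond 2 →Sf2
bond 3 →J1

β1 stroke→Sf1  (Sf1 (Sf) sets flow on bond)
β2 stroke→Sf2  (Sf2 (Sf) sets flow on bond)
β3 stroke→J1  (prefer integral on C1)
β0 stroke→R1  (0-jn J1 has e-setter on 3)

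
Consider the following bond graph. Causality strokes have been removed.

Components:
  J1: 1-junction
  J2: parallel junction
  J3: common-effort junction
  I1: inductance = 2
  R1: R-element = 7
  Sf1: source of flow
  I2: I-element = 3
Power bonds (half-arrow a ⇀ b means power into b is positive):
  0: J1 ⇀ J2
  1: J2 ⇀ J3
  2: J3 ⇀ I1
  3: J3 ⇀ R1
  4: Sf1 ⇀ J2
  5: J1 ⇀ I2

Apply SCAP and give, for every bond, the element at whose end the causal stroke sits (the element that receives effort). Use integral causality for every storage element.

#0 |J1
#1 |J2
#2 |I1
#3 |J3
#4 |Sf1
#5 |I2

β4 stroke→Sf1  (Sf1: flow source, stroke at near end)
β2 stroke→I1  (I1 integral (f out))
β5 stroke→I2  (I2 outputs flow p/I2)
β0 stroke→J1  (1-jn J1 has f-setter on 5)
β1 stroke→J2  (J2: last free bond brings effort in)
β3 stroke→J3  (only one effort-in slot at J3)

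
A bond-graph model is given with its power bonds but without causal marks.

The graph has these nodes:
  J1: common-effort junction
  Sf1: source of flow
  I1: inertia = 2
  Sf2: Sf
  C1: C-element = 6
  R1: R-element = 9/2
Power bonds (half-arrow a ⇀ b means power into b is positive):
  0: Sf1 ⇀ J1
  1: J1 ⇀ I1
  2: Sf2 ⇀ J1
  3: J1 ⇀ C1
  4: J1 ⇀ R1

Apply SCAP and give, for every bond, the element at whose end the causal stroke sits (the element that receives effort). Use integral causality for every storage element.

#0 |Sf1
#1 |I1
#2 |Sf2
#3 |J1
#4 |R1

β0 stroke at Sf1  (source Sf1 imposes f)
β2 stroke at Sf2  (source Sf2 imposes f)
β1 stroke at I1  (prefer integral on I1)
β3 stroke at J1  (C1 integral (e out))
β4 stroke at R1  (J1 effort already set via bond 3)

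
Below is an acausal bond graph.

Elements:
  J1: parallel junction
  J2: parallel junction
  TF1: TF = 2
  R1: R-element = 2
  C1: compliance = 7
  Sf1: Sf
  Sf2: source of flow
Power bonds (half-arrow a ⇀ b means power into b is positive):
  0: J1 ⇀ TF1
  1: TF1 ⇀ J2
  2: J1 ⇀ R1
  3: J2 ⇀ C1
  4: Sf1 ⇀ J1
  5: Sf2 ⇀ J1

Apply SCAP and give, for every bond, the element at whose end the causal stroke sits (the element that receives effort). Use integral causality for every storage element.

bond 0 |J1
bond 1 |TF1
bond 2 |R1
bond 3 |J2
bond 4 |Sf1
bond 5 |Sf2

bond 4 →Sf1  (source Sf1 imposes f)
bond 5 →Sf2  (source Sf2 imposes f)
bond 3 →J2  (C1 outputs effort q/C1)
bond 1 →TF1  (common-e at J2 fixed by 3)
bond 0 →J1  (TF1 one-in-one-out from 1)
bond 2 →R1  (common-e at J1 fixed by 0)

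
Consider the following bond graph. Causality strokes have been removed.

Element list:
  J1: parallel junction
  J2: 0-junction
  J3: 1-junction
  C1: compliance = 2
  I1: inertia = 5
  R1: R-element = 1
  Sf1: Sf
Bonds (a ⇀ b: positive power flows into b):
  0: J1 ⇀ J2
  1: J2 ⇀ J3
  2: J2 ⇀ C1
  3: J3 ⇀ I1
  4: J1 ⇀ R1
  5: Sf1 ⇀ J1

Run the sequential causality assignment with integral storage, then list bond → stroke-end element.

b0 stroke at J1
b1 stroke at J3
b2 stroke at J2
b3 stroke at I1
b4 stroke at R1
b5 stroke at Sf1

b5 stroke at Sf1  (Sf1 fixes flow; stroke at Sf1)
b2 stroke at J2  (C1 outputs effort q/C1)
b0 stroke at J1  (common-e at J2 fixed by 2)
b1 stroke at J3  (0-jn J2 has e-setter on 2)
b3 stroke at I1  (closing 1-jn rule on J3)
b4 stroke at R1  (0-jn J1 has e-setter on 0)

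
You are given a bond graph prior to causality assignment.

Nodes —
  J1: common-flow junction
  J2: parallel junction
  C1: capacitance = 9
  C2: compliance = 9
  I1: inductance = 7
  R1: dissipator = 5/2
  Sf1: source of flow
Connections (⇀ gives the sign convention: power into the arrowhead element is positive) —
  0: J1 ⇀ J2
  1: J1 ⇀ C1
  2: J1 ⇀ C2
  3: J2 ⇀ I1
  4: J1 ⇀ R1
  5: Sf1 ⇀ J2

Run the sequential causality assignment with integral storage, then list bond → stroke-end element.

#5 |Sf1  (Sf1: flow source, stroke at near end)
#1 |J1  (C1 integral (e out))
#2 |J1  (C2 integral (e out))
#3 |I1  (prefer integral on I1)
#0 |J2  (only one effort-in slot at J2)
#4 |J1  (J1 flow already set via bond 0)

#0 |J2
#1 |J1
#2 |J1
#3 |I1
#4 |J1
#5 |Sf1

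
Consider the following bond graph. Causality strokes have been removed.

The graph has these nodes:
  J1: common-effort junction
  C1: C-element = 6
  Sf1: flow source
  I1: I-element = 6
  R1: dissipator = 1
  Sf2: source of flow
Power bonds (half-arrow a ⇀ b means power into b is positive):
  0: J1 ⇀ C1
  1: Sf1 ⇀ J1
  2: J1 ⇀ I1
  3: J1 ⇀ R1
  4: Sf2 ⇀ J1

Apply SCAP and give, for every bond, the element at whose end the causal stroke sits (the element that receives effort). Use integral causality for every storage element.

bond 0 →J1
bond 1 →Sf1
bond 2 →I1
bond 3 →R1
bond 4 →Sf2

β1 |Sf1  (source Sf1 imposes f)
β4 |Sf2  (source Sf2 imposes f)
β0 |J1  (C1: C, integral causality)
β2 |I1  (J1: bond 0 brought effort, rest push out)
β3 |R1  (J1 effort already set via bond 0)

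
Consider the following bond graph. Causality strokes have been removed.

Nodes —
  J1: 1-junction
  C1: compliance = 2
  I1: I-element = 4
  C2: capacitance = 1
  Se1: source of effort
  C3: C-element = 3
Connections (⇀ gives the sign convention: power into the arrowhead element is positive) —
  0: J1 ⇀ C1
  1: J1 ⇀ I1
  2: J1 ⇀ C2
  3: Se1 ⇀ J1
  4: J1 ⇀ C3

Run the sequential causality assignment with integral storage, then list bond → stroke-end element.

bond 3 →J1  (source Se1 imposes e)
bond 0 →J1  (prefer integral on C1)
bond 1 →I1  (I1 outputs flow p/I1)
bond 2 →J1  (J1 flow already set via bond 1)
bond 4 →J1  (1-jn J1 has f-setter on 1)

#0 →J1
#1 →I1
#2 →J1
#3 →J1
#4 →J1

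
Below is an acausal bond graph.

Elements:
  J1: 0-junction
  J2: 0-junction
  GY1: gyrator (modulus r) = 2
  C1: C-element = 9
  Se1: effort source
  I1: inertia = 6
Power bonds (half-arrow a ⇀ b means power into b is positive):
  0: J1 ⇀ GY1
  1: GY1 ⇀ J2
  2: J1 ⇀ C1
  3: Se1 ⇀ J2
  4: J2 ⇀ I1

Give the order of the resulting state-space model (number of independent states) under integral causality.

2  (C1, I1 all integral)

bond 3 stroke at J2  (Se1 (Se) sets effort on bond)
bond 1 stroke at GY1  (J2: bond 3 brought effort, rest push out)
bond 4 stroke at I1  (J2: bond 3 brought effort, rest push out)
bond 0 stroke at GY1  (GY GY1: same side as bond 1)
bond 2 stroke at J1  (only one effort-in slot at J1)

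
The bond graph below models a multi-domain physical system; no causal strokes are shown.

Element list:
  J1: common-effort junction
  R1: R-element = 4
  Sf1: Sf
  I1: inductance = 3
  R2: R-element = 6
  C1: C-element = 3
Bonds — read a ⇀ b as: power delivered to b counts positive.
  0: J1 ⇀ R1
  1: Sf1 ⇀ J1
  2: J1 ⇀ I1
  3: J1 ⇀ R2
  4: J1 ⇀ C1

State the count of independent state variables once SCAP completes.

2  (C1, I1 all integral)

#1 stroke→Sf1  (Sf1 (Sf) sets flow on bond)
#2 stroke→I1  (I1 integral (f out))
#4 stroke→J1  (C1 outputs effort q/C1)
#0 stroke→R1  (0-jn J1 has e-setter on 4)
#3 stroke→R2  (0-jn J1 has e-setter on 4)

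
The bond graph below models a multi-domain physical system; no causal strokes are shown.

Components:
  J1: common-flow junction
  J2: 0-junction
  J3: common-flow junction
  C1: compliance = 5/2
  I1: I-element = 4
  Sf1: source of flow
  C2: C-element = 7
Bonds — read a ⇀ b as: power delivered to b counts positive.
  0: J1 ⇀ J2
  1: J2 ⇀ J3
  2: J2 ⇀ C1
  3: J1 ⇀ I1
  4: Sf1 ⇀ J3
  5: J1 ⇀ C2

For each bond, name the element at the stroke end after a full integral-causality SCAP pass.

bond 0 →J1
bond 1 →J3
bond 2 →J2
bond 3 →I1
bond 4 →Sf1
bond 5 →J1

b4 stroke→Sf1  (Sf1 (Sf) sets flow on bond)
b1 stroke→J3  (J3 flow already set via bond 4)
b2 stroke→J2  (C1 integral (e out))
b0 stroke→J1  (J2: bond 2 brought effort, rest push out)
b3 stroke→I1  (prefer integral on I1)
b5 stroke→J1  (J1: bond 3 brought flow, rest push out)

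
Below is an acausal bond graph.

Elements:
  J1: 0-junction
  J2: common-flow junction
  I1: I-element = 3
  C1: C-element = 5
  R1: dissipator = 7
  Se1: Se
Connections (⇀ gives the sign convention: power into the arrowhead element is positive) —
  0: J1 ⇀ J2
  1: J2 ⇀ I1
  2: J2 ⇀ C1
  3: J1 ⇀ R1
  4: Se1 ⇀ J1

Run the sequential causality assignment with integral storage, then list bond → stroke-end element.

β4 →J1  (Se1: effort source, stroke at far end)
β0 →J2  (0-jn J1 has e-setter on 4)
β3 →R1  (J1: bond 4 brought effort, rest push out)
β1 →I1  (prefer integral on I1)
β2 →J2  (J2 flow already set via bond 1)

#0 stroke→J2
#1 stroke→I1
#2 stroke→J2
#3 stroke→R1
#4 stroke→J1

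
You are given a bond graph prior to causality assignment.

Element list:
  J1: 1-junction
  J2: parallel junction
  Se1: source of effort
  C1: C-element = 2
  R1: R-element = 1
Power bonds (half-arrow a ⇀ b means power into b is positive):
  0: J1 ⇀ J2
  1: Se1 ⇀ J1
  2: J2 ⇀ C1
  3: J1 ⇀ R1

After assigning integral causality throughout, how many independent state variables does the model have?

1  (C1 all integral)

#1 |J1  (Se1 (Se) sets effort on bond)
#2 |J2  (C1: C, integral causality)
#0 |J1  (J2: bond 2 brought effort, rest push out)
#3 |R1  (J1 needs exactly one f-in)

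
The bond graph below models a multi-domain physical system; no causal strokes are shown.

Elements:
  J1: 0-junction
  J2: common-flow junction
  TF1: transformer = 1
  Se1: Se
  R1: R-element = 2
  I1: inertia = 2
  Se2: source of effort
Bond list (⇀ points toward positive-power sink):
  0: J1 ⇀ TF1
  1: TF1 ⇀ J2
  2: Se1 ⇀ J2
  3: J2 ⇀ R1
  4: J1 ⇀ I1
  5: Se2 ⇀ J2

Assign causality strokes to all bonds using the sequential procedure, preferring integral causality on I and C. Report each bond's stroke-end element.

b0 stroke→J1
b1 stroke→TF1
b2 stroke→J2
b3 stroke→J2
b4 stroke→I1
b5 stroke→J2

β2 stroke at J2  (source Se1 imposes e)
β5 stroke at J2  (Se2 (Se) sets effort on bond)
β4 stroke at I1  (I1 outputs flow p/I1)
β0 stroke at J1  (J1 needs exactly one e-in)
β1 stroke at TF1  (TF1: transformer flips bond 0)
β3 stroke at J2  (common-f at J2 fixed by 1)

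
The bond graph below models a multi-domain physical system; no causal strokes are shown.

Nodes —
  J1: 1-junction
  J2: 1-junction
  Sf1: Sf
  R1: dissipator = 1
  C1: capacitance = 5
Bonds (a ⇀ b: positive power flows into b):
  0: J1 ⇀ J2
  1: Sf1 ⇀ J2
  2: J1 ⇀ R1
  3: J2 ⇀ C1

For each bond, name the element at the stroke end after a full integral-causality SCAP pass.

β0 stroke→J2
β1 stroke→Sf1
β2 stroke→J1
β3 stroke→J2

bond 1 |Sf1  (source Sf1 imposes f)
bond 0 |J2  (J2: bond 1 brought flow, rest push out)
bond 3 |J2  (1-jn J2 has f-setter on 1)
bond 2 |J1  (common-f at J1 fixed by 0)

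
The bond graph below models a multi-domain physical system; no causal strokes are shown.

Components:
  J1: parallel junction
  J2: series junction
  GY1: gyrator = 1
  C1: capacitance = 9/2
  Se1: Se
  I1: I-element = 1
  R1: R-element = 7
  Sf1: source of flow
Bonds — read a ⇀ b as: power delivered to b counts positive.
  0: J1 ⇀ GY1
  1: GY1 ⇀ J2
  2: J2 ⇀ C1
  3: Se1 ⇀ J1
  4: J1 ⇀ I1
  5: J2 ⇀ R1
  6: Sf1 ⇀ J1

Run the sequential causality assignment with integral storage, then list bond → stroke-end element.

#0 →GY1
#1 →GY1
#2 →J2
#3 →J1
#4 →I1
#5 →J2
#6 →Sf1

β3 stroke→J1  (Se1 (Se) sets effort on bond)
β6 stroke→Sf1  (source Sf1 imposes f)
β0 stroke→GY1  (common-e at J1 fixed by 3)
β4 stroke→I1  (common-e at J1 fixed by 3)
β1 stroke→GY1  (GY GY1: same side as bond 0)
β2 stroke→J2  (common-f at J2 fixed by 1)
β5 stroke→J2  (common-f at J2 fixed by 1)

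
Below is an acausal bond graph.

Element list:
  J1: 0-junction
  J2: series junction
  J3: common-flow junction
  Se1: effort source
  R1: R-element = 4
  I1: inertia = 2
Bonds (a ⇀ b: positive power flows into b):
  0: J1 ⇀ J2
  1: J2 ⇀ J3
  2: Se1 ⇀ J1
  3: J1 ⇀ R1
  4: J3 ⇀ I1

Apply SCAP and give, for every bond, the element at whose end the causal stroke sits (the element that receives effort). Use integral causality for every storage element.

bond 0 stroke at J2
bond 1 stroke at J3
bond 2 stroke at J1
bond 3 stroke at R1
bond 4 stroke at I1

β2 stroke→J1  (source Se1 imposes e)
β0 stroke→J2  (common-e at J1 fixed by 2)
β3 stroke→R1  (0-jn J1 has e-setter on 2)
β1 stroke→J3  (J2: last free bond brings flow in)
β4 stroke→I1  (only one flow-in slot at J3)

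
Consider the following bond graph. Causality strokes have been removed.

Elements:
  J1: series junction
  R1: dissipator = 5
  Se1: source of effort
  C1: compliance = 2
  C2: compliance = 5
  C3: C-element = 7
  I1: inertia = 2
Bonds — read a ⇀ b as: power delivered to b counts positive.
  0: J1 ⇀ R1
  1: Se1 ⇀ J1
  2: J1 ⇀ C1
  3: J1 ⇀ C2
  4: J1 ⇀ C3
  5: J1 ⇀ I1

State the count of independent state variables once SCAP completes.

bond 1 |J1  (source Se1 imposes e)
bond 2 |J1  (prefer integral on C1)
bond 3 |J1  (C2 integral (e out))
bond 4 |J1  (C3 integral (e out))
bond 5 |I1  (prefer integral on I1)
bond 0 |J1  (J1 flow already set via bond 5)

4  (C1, C2, C3, I1 all integral)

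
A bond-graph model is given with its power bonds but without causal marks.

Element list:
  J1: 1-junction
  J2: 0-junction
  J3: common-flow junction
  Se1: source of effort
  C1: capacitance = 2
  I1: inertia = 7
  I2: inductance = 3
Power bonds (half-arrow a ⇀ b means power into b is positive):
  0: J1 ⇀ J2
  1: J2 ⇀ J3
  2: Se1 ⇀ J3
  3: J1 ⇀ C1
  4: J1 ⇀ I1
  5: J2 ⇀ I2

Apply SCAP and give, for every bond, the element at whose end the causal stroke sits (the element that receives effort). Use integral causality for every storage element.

#2 stroke→J3  (Se1: effort source, stroke at far end)
#1 stroke→J2  (closing 1-jn rule on J3)
#0 stroke→J1  (J2: bond 1 brought effort, rest push out)
#5 stroke→I2  (common-e at J2 fixed by 1)
#3 stroke→J1  (C1 outputs effort q/C1)
#4 stroke→I1  (J1 needs exactly one f-in)

β0 →J1
β1 →J2
β2 →J3
β3 →J1
β4 →I1
β5 →I2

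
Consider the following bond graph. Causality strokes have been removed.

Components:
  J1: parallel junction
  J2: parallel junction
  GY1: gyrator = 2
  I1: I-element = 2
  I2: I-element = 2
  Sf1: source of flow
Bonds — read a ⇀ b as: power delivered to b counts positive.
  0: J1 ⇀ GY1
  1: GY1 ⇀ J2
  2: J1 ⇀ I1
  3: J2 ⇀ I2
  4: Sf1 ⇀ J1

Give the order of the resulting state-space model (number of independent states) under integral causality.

b4 stroke at Sf1  (Sf1 (Sf) sets flow on bond)
b2 stroke at I1  (I1 outputs flow p/I1)
b0 stroke at J1  (J1 needs exactly one e-in)
b1 stroke at J2  (GY1 both-in/both-out from 0)
b3 stroke at I2  (common-e at J2 fixed by 1)

2  (I1, I2 all integral)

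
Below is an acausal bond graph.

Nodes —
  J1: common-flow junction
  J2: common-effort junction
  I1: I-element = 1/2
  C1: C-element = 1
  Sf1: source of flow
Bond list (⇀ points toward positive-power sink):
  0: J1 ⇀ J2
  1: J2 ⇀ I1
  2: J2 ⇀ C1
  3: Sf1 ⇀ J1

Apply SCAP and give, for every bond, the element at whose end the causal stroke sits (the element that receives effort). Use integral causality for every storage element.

β3 →Sf1  (source Sf1 imposes f)
β0 →J1  (J1 flow already set via bond 3)
β1 →I1  (I1 outputs flow p/I1)
β2 →J2  (closing 0-jn rule on J2)

b0 stroke→J1
b1 stroke→I1
b2 stroke→J2
b3 stroke→Sf1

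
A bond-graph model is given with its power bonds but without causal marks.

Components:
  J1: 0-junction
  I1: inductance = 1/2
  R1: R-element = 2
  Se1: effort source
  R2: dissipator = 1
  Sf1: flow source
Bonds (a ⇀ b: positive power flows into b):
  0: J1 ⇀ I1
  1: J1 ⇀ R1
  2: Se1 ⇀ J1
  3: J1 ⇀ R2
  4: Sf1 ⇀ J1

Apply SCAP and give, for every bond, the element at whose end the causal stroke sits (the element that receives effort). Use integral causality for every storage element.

#0 →I1
#1 →R1
#2 →J1
#3 →R2
#4 →Sf1

b2 |J1  (Se1: effort source, stroke at far end)
b4 |Sf1  (Sf1 fixes flow; stroke at Sf1)
b0 |I1  (J1: bond 2 brought effort, rest push out)
b1 |R1  (common-e at J1 fixed by 2)
b3 |R2  (0-jn J1 has e-setter on 2)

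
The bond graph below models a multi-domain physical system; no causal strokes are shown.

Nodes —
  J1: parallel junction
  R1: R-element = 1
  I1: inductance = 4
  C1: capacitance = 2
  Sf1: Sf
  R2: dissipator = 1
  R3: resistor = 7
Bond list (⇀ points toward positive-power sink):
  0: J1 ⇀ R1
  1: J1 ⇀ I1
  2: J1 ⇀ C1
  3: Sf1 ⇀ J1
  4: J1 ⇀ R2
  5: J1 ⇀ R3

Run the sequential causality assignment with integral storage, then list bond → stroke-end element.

#3 stroke→Sf1  (source Sf1 imposes f)
#1 stroke→I1  (I1 integral (f out))
#2 stroke→J1  (prefer integral on C1)
#0 stroke→R1  (J1 effort already set via bond 2)
#4 stroke→R2  (common-e at J1 fixed by 2)
#5 stroke→R3  (J1 effort already set via bond 2)

b0 stroke at R1
b1 stroke at I1
b2 stroke at J1
b3 stroke at Sf1
b4 stroke at R2
b5 stroke at R3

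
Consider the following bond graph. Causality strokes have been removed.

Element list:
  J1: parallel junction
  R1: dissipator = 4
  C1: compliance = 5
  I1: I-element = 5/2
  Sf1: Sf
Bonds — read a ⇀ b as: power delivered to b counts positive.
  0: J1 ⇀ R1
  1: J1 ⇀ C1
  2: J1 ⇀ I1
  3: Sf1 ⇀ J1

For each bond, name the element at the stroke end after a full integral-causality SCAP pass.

b0 →R1
b1 →J1
b2 →I1
b3 →Sf1

b3 →Sf1  (source Sf1 imposes f)
b1 →J1  (C1 outputs effort q/C1)
b0 →R1  (common-e at J1 fixed by 1)
b2 →I1  (0-jn J1 has e-setter on 1)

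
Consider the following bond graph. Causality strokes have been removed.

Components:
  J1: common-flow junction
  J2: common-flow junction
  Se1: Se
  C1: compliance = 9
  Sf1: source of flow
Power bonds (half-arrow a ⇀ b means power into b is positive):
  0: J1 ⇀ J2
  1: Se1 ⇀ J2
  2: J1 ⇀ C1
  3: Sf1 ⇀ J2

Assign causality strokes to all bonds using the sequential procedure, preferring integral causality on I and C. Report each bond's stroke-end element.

b0 stroke→J2
b1 stroke→J2
b2 stroke→J1
b3 stroke→Sf1

β1 |J2  (Se1 (Se) sets effort on bond)
β3 |Sf1  (Sf1 fixes flow; stroke at Sf1)
β0 |J2  (J2 flow already set via bond 3)
β2 |J1  (J1 flow already set via bond 0)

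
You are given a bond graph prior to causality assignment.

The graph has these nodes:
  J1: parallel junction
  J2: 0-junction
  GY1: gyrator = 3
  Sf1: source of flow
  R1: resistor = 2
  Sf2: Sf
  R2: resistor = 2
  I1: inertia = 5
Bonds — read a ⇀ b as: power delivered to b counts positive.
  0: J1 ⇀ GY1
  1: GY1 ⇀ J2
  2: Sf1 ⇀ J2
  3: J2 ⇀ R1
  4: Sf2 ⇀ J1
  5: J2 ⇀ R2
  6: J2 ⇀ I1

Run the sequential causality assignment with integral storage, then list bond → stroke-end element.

β0 stroke at J1
β1 stroke at J2
β2 stroke at Sf1
β3 stroke at R1
β4 stroke at Sf2
β5 stroke at R2
β6 stroke at I1

b2 stroke→Sf1  (Sf1 fixes flow; stroke at Sf1)
b4 stroke→Sf2  (source Sf2 imposes f)
b0 stroke→J1  (only one effort-in slot at J1)
b1 stroke→J2  (through GY1, causality inverts; strokes same side of GY1)
b3 stroke→R1  (J2: bond 1 brought effort, rest push out)
b5 stroke→R2  (J2 effort already set via bond 1)
b6 stroke→I1  (J2 effort already set via bond 1)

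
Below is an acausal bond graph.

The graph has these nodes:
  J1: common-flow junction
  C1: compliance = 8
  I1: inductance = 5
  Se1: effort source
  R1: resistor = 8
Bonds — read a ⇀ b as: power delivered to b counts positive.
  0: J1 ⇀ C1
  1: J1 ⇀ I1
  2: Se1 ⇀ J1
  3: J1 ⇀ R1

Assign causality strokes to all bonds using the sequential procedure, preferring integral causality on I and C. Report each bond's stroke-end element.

β2 |J1  (source Se1 imposes e)
β0 |J1  (prefer integral on C1)
β1 |I1  (prefer integral on I1)
β3 |J1  (1-jn J1 has f-setter on 1)

#0 →J1
#1 →I1
#2 →J1
#3 →J1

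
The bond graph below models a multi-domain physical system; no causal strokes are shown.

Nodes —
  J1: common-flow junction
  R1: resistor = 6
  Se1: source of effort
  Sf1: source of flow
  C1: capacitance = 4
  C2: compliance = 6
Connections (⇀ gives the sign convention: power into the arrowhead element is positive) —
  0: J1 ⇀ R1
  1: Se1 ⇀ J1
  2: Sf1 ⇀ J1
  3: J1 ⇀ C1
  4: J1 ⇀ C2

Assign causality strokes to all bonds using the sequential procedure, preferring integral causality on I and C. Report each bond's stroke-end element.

b0 stroke→J1
b1 stroke→J1
b2 stroke→Sf1
b3 stroke→J1
b4 stroke→J1

β1 |J1  (Se1: effort source, stroke at far end)
β2 |Sf1  (Sf1 fixes flow; stroke at Sf1)
β0 |J1  (J1 flow already set via bond 2)
β3 |J1  (common-f at J1 fixed by 2)
β4 |J1  (J1: bond 2 brought flow, rest push out)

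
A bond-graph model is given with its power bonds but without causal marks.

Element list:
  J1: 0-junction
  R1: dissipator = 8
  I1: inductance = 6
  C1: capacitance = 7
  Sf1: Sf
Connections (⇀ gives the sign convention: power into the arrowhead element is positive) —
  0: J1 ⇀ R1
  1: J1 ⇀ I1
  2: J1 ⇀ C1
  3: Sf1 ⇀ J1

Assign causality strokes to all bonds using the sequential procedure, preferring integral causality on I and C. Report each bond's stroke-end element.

β0 stroke→R1
β1 stroke→I1
β2 stroke→J1
β3 stroke→Sf1

b3 →Sf1  (Sf1: flow source, stroke at near end)
b1 →I1  (I1 outputs flow p/I1)
b2 →J1  (C1 outputs effort q/C1)
b0 →R1  (J1: bond 2 brought effort, rest push out)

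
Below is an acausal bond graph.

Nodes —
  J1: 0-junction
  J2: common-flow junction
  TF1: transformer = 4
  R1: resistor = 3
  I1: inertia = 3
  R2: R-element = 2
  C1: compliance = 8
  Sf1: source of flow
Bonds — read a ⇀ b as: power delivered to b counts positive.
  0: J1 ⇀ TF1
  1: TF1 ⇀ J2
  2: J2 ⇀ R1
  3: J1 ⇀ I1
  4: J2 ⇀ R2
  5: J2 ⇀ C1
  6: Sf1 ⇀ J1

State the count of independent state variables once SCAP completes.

b6 stroke at Sf1  (Sf1 fixes flow; stroke at Sf1)
b3 stroke at I1  (prefer integral on I1)
b0 stroke at J1  (J1: last free bond brings effort in)
b1 stroke at TF1  (TF1: transformer flips bond 0)
b2 stroke at J2  (common-f at J2 fixed by 1)
b4 stroke at J2  (J2 flow already set via bond 1)
b5 stroke at J2  (1-jn J2 has f-setter on 1)

2  (C1, I1 all integral)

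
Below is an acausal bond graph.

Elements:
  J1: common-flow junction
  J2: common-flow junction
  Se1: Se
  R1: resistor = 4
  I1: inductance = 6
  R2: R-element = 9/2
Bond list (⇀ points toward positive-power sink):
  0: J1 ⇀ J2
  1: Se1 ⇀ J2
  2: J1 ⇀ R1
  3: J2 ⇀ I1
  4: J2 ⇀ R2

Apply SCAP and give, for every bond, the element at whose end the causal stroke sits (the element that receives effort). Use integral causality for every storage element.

β0 stroke at J2
β1 stroke at J2
β2 stroke at J1
β3 stroke at I1
β4 stroke at J2

β1 stroke at J2  (Se1 (Se) sets effort on bond)
β3 stroke at I1  (I1 outputs flow p/I1)
β0 stroke at J2  (common-f at J2 fixed by 3)
β4 stroke at J2  (common-f at J2 fixed by 3)
β2 stroke at J1  (J1: bond 0 brought flow, rest push out)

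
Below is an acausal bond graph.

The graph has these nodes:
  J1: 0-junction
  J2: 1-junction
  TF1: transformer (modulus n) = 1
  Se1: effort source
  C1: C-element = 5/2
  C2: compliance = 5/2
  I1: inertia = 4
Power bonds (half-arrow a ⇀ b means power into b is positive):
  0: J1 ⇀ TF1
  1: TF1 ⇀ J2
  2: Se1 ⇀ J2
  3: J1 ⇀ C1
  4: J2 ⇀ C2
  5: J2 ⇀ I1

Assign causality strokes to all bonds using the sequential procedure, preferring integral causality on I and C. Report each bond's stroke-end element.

β0 stroke at TF1
β1 stroke at J2
β2 stroke at J2
β3 stroke at J1
β4 stroke at J2
β5 stroke at I1

#2 stroke at J2  (Se1 fixes effort; stroke away)
#3 stroke at J1  (C1 integral (e out))
#0 stroke at TF1  (J1 effort already set via bond 3)
#1 stroke at J2  (TF1: transformer flips bond 0)
#4 stroke at J2  (C2 integral (e out))
#5 stroke at I1  (closing 1-jn rule on J2)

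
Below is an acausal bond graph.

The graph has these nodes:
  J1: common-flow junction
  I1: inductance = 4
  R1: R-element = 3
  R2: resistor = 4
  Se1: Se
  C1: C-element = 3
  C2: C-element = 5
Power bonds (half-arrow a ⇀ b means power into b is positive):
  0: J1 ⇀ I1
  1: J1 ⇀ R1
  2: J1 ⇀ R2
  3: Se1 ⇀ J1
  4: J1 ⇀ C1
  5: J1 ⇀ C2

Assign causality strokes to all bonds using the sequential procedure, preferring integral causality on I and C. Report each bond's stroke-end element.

β0 |I1
β1 |J1
β2 |J1
β3 |J1
β4 |J1
β5 |J1

bond 3 stroke at J1  (Se1 (Se) sets effort on bond)
bond 0 stroke at I1  (I1: I, integral causality)
bond 1 stroke at J1  (J1: bond 0 brought flow, rest push out)
bond 2 stroke at J1  (J1: bond 0 brought flow, rest push out)
bond 4 stroke at J1  (J1 flow already set via bond 0)
bond 5 stroke at J1  (J1: bond 0 brought flow, rest push out)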